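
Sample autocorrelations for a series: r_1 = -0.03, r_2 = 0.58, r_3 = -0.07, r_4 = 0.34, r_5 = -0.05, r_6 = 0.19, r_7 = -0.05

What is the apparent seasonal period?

The largest autocorrelation is r_2 = 0.58, with weaker echoes at lags 4 (0.34) and 6 (0.19); the remaining lags stay at or below -0.03.
The dominant spike at lag 2 indicates a seasonal period of 2.

2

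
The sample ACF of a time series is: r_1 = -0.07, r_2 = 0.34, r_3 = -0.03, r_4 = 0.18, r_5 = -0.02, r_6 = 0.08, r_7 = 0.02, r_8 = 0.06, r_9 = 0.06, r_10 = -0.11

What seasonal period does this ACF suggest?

The largest autocorrelation is r_2 = 0.34, with a weaker echo at lag 4 (0.18); the remaining lags stay at or below 0.08.
The dominant spike at lag 2 indicates a seasonal period of 2.

2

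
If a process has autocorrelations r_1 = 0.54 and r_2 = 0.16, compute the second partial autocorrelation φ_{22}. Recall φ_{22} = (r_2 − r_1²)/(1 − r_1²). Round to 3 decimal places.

-0.186

φ_{22} = (r_2 − r_1²) / (1 − r_1²)
r_1² = (0.54)² = 0.2916
Numerator = 0.16 − 0.2916 = -0.1316; denominator = 1 − 0.2916 = 0.7084
φ_{22} = -0.1316 / 0.7084 = -0.186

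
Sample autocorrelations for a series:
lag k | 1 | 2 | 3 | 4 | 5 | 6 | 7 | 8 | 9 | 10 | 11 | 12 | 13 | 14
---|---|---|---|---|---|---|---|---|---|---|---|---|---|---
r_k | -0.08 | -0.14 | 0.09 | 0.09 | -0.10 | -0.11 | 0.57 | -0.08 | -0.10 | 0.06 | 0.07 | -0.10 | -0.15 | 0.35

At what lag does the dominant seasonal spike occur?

7

The largest autocorrelation is r_7 = 0.57, with a weaker echo at lag 14 (0.35); the remaining lags stay at or below 0.09.
The dominant spike at lag 7 indicates a seasonal period of 7.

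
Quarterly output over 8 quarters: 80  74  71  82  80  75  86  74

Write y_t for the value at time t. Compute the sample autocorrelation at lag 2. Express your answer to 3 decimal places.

Mean ȳ = (80 + 74 + 71 + 82 + 80 + 75 + 86 + 74)/8 = 77.7500
Deviations from mean: 2.2500, -3.7500, -6.7500, 4.2500, 2.2500, -2.7500, 8.2500, -3.7500
Σ(y_t−ȳ)(y_{t+2}−ȳ) = (-15.1875) + (-15.9375) + (-15.1875) + (-11.6875) + (18.5625) + (10.3125) = -29.1250
Denominator Σ(y_t−ȳ)² = 177.5000
r_2 = -29.1250 / 177.5000 = -0.164

-0.164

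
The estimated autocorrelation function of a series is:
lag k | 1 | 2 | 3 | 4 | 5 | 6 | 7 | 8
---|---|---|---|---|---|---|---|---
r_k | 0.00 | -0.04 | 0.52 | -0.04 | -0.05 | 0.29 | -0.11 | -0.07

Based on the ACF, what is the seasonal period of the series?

3

The largest autocorrelation is r_3 = 0.52, with a weaker echo at lag 6 (0.29); the remaining lags stay at or below 0.00.
The dominant spike at lag 3 indicates a seasonal period of 3.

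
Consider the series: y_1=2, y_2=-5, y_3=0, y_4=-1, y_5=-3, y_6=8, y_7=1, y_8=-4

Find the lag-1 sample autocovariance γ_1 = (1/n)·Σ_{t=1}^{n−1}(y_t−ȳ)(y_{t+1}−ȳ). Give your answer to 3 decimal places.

Mean ȳ = (2 − 5 + 0 − 1 − 3 + 8 + 1 − 4)/8 = -0.2500
Deviations: 2.2500, -4.7500, 0.2500, -0.7500, -2.7500, 8.2500, 1.2500, -3.7500
Σ_{t=1}^{7}(y_t−ȳ)(y_{t+1}−ȳ) = -27.0625
γ_1 = -27.0625 / 8 = -3.383

-3.383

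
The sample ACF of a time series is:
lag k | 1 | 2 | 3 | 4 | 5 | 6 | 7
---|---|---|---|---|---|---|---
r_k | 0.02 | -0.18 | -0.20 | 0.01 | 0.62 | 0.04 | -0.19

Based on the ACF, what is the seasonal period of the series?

5

The largest autocorrelation is r_5 = 0.62; the remaining lags stay at or below 0.04.
The dominant spike at lag 5 indicates a seasonal period of 5.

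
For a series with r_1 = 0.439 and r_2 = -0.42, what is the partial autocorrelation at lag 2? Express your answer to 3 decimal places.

-0.759

φ_{22} = (r_2 − r_1²) / (1 − r_1²)
r_1² = (0.439)² = 0.192721
Numerator = -0.42 − 0.1927 = -0.6127; denominator = 1 − 0.1927 = 0.8073
φ_{22} = -0.6127 / 0.8073 = -0.759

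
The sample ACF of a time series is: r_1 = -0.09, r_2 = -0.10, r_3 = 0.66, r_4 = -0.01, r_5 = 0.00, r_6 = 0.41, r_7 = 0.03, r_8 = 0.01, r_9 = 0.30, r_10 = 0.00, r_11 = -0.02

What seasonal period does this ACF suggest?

3

The largest autocorrelation is r_3 = 0.66, with weaker echoes at lags 6 (0.41) and 9 (0.30); the remaining lags stay at or below 0.03.
The dominant spike at lag 3 indicates a seasonal period of 3.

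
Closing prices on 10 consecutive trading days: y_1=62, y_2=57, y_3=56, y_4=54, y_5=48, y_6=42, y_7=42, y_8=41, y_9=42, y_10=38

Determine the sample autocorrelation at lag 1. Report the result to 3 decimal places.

Mean ȳ = (62 + 57 + 56 + 54 + 48 + 42 + 42 + 41 + 42 + 38)/10 = 48.2000
Numerator Σ_{t=1}^{9}(y_t−ȳ)(y_{t+1}−ȳ) = 426.3600
Denominator Σ(y_t−ȳ)² = 633.6000
r_1 = 426.3600 / 633.6000 = 0.673

0.673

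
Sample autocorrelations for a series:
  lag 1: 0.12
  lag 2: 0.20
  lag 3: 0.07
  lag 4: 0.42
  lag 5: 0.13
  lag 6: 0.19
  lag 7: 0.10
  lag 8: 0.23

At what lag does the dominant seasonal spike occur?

4

The largest autocorrelation is r_4 = 0.42, with a weaker echo at lag 8 (0.23); the remaining lags stay at or below 0.20.
The dominant spike at lag 4 indicates a seasonal period of 4.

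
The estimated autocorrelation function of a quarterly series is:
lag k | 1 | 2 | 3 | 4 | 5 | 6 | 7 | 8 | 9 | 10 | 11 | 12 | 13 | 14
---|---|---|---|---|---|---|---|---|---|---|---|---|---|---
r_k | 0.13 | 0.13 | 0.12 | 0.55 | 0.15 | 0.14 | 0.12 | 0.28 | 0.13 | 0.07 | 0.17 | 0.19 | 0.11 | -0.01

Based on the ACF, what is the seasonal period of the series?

4

The largest autocorrelation is r_4 = 0.55, with weaker echoes at lags 8 (0.28) and 12 (0.19); the remaining lags stay at or below 0.17.
The dominant spike at lag 4 indicates a seasonal period of 4.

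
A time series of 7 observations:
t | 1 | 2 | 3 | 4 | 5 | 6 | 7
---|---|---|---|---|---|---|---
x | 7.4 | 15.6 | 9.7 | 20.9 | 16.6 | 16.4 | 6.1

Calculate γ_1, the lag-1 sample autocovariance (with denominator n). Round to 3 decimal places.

-5.071

Mean x̄ = (7.4 + 15.6 + 9.7 + 20.9 + 16.6 + 16.4 + 6.1)/7 = 13.2429
Deviations: -5.8429, 2.3571, -3.5429, 7.6571, 3.3571, 3.1571, -7.1429
Σ_{t=1}^{6}(x_t−x̄)(x_{t+1}−x̄) = -35.4976
γ_1 = -35.4976 / 7 = -5.071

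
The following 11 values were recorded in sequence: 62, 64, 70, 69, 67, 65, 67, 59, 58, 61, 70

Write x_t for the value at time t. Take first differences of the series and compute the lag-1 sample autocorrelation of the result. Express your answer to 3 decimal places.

First differences Δx: 2, 6, -1, -2, -2, 2, -8, -1, 3, 9
Mean of differences = 0.8000
Numerator Σ(Δx_t−Δx̄)(Δx_{t+1}−Δx̄) = 25.7600
Denominator Σ(Δx_t−Δx̄)² = 201.6000
r_1(Δx) = 25.7600 / 201.6000 = 0.128

0.128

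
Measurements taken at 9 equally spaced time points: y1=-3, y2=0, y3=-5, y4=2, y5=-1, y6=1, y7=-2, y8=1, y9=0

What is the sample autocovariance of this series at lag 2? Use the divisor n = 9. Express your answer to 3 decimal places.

Mean ȳ = (-3 + 0 − 5 + 2 − 1 + 1 − 2 + 1 + 0)/9 = -0.7778
Σ_{t=1}^{7}(y_t−ȳ)(y_{t+2}−ȳ) = 19.9012
γ_2 = 19.9012 / 9 = 2.211

2.211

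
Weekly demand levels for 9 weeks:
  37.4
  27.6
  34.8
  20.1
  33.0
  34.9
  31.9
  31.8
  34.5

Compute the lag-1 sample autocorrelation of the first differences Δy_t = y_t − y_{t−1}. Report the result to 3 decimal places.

-0.630

First differences Δy: -9.8, 7.2, -14.7, 12.9, 1.9, -3.0, -0.1, 2.7
Mean of differences = -0.3625
Numerator Σ(Δy_t−Δȳ)(Δy_{t+1}−Δȳ) = -345.7989
Denominator Σ(Δy_t−Δȳ)² = 549.2388
r_1(Δy) = -345.7989 / 549.2388 = -0.630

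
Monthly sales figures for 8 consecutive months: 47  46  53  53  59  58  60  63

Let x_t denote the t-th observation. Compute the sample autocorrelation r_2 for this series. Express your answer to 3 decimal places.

Mean x̄ = (47 + 46 + 53 + 53 + 59 + 58 + 60 + 63)/8 = 54.8750
Deviations from mean: -7.8750, -8.8750, -1.8750, -1.8750, 4.1250, 3.1250, 5.1250, 8.1250
Σ(x_t−x̄)(x_{t+2}−x̄) = (14.7656) + (16.6406) + (-7.7344) + (-5.8594) + (21.1406) + (25.3906) = 64.3438
Denominator Σ(x_t−x̄)² = 266.8750
r_2 = 64.3438 / 266.8750 = 0.241

0.241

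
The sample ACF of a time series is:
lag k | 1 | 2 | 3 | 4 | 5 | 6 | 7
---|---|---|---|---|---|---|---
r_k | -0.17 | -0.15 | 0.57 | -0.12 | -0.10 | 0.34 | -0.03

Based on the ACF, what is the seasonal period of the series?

The largest autocorrelation is r_3 = 0.57, with a weaker echo at lag 6 (0.34); the remaining lags stay at or below -0.03.
The dominant spike at lag 3 indicates a seasonal period of 3.

3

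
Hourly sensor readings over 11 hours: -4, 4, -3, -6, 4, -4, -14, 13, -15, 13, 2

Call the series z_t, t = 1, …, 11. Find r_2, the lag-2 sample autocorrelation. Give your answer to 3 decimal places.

0.251

Mean z̄ = (-4 + 4 − 3 − 6 + 4 − 4 − 14 + 13 − 15 + 13 + 2)/11 = -0.9091
Numerator Σ_{t=1}^{9}(z_t−z̄)(z_{t+2}−z̄) = 216.6198
Denominator Σ(z_t−z̄)² = 862.9091
r_2 = 216.6198 / 862.9091 = 0.251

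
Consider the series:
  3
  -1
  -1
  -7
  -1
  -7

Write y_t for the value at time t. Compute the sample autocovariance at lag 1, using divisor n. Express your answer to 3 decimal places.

-1.630

Mean ȳ = (3 − 1 − 1 − 7 − 1 − 7)/6 = -2.3333
Σ_{t=1}^{5}(y_t−ȳ)(y_{t+1}−ȳ) = -9.7778
γ_1 = -9.7778 / 6 = -1.630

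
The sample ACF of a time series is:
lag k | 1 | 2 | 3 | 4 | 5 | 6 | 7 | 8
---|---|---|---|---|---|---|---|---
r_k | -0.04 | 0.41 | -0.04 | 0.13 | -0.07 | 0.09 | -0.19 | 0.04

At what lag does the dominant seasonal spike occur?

The largest autocorrelation is r_2 = 0.41; the remaining lags stay at or below 0.13.
The dominant spike at lag 2 indicates a seasonal period of 2.

2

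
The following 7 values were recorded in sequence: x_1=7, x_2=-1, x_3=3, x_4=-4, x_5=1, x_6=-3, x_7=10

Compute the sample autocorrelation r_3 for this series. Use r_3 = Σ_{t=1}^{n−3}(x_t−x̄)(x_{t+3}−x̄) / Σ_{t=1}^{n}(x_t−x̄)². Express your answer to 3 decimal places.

-0.503

Mean x̄ = (7 − 1 + 3 − 4 + 1 − 3 + 10)/7 = 1.8571
Σ(x_t−x̄)(x_{t+3}−x̄) = (-30.1224) + (2.4490) + (-5.5510) + (-47.6939) = -80.9184
Denominator Σ(x_t−x̄)² = 160.8571
r_3 = -80.9184 / 160.8571 = -0.503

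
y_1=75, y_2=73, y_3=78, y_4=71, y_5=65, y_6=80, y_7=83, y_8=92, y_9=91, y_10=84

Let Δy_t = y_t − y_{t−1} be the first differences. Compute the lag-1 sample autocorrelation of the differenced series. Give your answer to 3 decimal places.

First differences Δy: -2, 5, -7, -6, 15, 3, 9, -1, -7
Mean of differences = 1.0000
Numerator Σ(Δy_t−Δȳ)(Δy_{t+1}−Δȳ) = -42.0000
Denominator Σ(Δy_t−Δȳ)² = 470.0000
r_1(Δy) = -42.0000 / 470.0000 = -0.089

-0.089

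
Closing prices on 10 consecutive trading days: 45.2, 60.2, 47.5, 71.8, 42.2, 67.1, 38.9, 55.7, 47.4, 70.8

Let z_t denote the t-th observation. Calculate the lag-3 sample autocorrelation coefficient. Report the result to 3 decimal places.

Mean z̄ = (45.2 + 60.2 + 47.5 + 71.8 + 42.2 + 67.1 + 38.9 + 55.7 + 47.4 + 70.8)/10 = 54.6800
Numerator Σ_{t=1}^{7}(z_t−z̄)(z_{t+3}−z̄) = -948.0372
Denominator Σ(z_t−z̄)² = 1337.8960
r_3 = -948.0372 / 1337.8960 = -0.709

-0.709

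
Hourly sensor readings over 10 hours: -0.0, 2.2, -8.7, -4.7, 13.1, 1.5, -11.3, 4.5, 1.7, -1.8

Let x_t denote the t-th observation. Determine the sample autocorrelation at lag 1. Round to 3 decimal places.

-0.196

Mean x̄ = (-0.0 + 2.2 − 8.7 − 4.7 + 13.1 + 1.5 − 11.3 + 4.5 + 1.7 − 1.8)/10 = -0.3500
Numerator Σ_{t=1}^{9}(x_t−x̄)(x_{t+1}−x̄) = -84.0975
Denominator Σ(x_t−x̄)² = 429.3250
r_1 = -84.0975 / 429.3250 = -0.196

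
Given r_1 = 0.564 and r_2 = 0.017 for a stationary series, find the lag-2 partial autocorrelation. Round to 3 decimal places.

φ_{22} = (r_2 − r_1²) / (1 − r_1²)
r_1² = (0.564)² = 0.318096
Numerator = 0.017 − 0.3181 = -0.3011; denominator = 1 − 0.3181 = 0.6819
φ_{22} = -0.3011 / 0.6819 = -0.442

-0.442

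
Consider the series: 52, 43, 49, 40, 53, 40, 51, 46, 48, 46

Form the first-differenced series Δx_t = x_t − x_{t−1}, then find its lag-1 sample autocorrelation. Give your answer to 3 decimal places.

First differences Δx: -9, 6, -9, 13, -13, 11, -5, 2, -2
Mean of differences = -0.6667
Numerator Σ(Δx_t−Δx̄)(Δx_{t+1}−Δx̄) = -603.1111
Denominator Σ(Δx_t−Δx̄)² = 686.0000
r_1(Δx) = -603.1111 / 686.0000 = -0.879

-0.879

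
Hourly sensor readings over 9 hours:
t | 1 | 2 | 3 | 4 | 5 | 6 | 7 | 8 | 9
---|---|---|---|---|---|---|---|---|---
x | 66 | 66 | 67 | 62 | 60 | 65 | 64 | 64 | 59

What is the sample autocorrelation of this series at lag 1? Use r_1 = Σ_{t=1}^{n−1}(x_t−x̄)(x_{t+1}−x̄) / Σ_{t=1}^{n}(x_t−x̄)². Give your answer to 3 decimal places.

0.127

Mean x̄ = (66 + 66 + 67 + 62 + 60 + 65 + 64 + 64 + 59)/9 = 63.6667
Numerator Σ_{t=1}^{8}(x_t−x̄)(x_{t+1}−x̄) = 7.8889
Denominator Σ(x_t−x̄)² = 62.0000
r_1 = 7.8889 / 62.0000 = 0.127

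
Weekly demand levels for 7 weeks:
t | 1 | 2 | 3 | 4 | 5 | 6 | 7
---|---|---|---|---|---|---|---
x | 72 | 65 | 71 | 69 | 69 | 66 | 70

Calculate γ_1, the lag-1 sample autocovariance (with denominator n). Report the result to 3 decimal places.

-3.391

Mean x̄ = (72 + 65 + 71 + 69 + 69 + 66 + 70)/7 = 68.8571
Deviations: 3.1429, -3.8571, 2.1429, 0.1429, 0.1429, -2.8571, 1.1429
Σ_{t=1}^{6}(x_t−x̄)(x_{t+1}−x̄) = -23.7347
γ_1 = -23.7347 / 7 = -3.391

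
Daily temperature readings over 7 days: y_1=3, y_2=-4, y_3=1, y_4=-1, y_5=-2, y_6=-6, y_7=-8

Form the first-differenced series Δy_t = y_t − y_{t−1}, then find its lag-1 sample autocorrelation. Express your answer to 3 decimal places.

-0.482

First differences Δy: -7, 5, -2, -1, -4, -2
Mean of differences = -1.8333
Numerator Σ(Δy_t−Δȳ)(Δy_{t+1}−Δȳ) = -38.0278
Denominator Σ(Δy_t−Δȳ)² = 78.8333
r_1(Δy) = -38.0278 / 78.8333 = -0.482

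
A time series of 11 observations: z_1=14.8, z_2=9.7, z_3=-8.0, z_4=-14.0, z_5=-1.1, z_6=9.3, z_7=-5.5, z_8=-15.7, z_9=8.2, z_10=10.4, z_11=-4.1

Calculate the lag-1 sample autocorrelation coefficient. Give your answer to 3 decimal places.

0.119

Mean z̄ = (14.8 + 9.7 − 8.0 − 14.0 − 1.1 + 9.3 − 5.5 − 15.7 + 8.2 + 10.4 − 4.1)/11 = 0.3636
Numerator Σ_{t=1}^{10}(z_t−z̄)(z_{t+1}−z̄) = 134.5341
Denominator Σ(z_t−z̄)² = 1128.3255
r_1 = 134.5341 / 1128.3255 = 0.119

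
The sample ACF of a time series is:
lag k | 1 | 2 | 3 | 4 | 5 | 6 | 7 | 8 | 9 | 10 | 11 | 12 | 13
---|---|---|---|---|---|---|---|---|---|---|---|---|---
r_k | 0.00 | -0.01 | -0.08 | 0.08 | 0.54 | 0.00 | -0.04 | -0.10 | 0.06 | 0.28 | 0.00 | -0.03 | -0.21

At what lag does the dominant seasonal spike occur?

5

The largest autocorrelation is r_5 = 0.54, with a weaker echo at lag 10 (0.28); the remaining lags stay at or below 0.08.
The dominant spike at lag 5 indicates a seasonal period of 5.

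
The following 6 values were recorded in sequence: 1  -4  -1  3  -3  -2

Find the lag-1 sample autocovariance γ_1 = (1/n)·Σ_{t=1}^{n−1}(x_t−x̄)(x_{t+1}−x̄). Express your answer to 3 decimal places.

-2.000

Mean x̄ = (1 − 4 − 1 + 3 − 3 − 2)/6 = -1.0000
Deviations: 2.0000, -3.0000, 0.0000, 4.0000, -2.0000, -1.0000
Σ_{t=1}^{5}(x_t−x̄)(x_{t+1}−x̄) = -12.0000
γ_1 = -12.0000 / 6 = -2.000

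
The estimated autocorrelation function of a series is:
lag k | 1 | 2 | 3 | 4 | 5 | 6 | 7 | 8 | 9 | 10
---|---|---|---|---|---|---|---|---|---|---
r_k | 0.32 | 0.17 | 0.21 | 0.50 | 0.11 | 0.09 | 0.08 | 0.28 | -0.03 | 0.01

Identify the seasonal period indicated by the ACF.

4

The largest autocorrelation is r_4 = 0.50; the remaining lags stay at or below 0.32. The elevated value at lag 1 (0.32), dropping to 0.17 at lag 2, reflects decaying short-term dependence rather than seasonality.
The dominant spike at lag 4 indicates a seasonal period of 4.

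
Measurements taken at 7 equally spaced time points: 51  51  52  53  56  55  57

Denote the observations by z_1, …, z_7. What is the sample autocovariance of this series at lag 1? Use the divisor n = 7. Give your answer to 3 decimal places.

2.647

Mean z̄ = (51 + 51 + 52 + 53 + 56 + 55 + 57)/7 = 53.5714
Deviations: -2.5714, -2.5714, -1.5714, -0.5714, 2.4286, 1.4286, 3.4286
Σ_{t=1}^{6}(z_t−z̄)(z_{t+1}−z̄) = 18.5306
γ_1 = 18.5306 / 7 = 2.647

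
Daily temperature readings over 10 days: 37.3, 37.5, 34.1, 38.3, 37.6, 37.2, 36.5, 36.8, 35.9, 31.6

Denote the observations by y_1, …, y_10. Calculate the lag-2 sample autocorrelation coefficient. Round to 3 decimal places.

Mean ȳ = (37.3 + 37.5 + 34.1 + 38.3 + 37.6 + 37.2 + 36.5 + 36.8 + 35.9 + 31.6)/10 = 36.2800
Numerator Σ_{t=1}^{8}(y_t−ȳ)(y_{t+2}−ȳ) = -2.5268
Denominator Σ(y_t−ȳ)² = 36.3160
r_2 = -2.5268 / 36.3160 = -0.070

-0.070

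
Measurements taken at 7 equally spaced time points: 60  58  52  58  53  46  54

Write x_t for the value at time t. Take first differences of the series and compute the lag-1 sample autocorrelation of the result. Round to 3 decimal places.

-0.423

First differences Δx: -2, -6, 6, -5, -7, 8
Mean of differences = -1.0000
Numerator Σ(Δx_t−Δx̄)(Δx_{t+1}−Δx̄) = -88.0000
Denominator Σ(Δx_t−Δx̄)² = 208.0000
r_1(Δx) = -88.0000 / 208.0000 = -0.423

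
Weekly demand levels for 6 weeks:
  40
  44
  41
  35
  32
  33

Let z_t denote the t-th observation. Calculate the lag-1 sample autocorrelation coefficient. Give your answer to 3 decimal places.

Mean z̄ = (40 + 44 + 41 + 35 + 32 + 33)/6 = 37.5000
Numerator Σ_{t=1}^{5}(z_t−z̄)(z_{t+1}−z̄) = 68.7500
Denominator Σ(z_t−z̄)² = 117.5000
r_1 = 68.7500 / 117.5000 = 0.585

0.585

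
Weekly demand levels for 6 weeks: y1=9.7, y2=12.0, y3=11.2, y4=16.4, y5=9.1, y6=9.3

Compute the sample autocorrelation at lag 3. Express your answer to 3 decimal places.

Mean ȳ = (9.7 + 12.0 + 11.2 + 16.4 + 9.1 + 9.3)/6 = 11.2833
Σ(y_t−ȳ)(y_{t+3}−ȳ) = (-8.1014) + (-1.5647) + (0.1653) = -9.5008
Denominator Σ(y_t−ȳ)² = 37.9083
r_3 = -9.5008 / 37.9083 = -0.251

-0.251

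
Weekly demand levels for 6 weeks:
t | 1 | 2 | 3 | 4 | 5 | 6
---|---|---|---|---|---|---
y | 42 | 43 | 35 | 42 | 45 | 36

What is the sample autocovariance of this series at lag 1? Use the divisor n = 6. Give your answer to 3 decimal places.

-5.292

Mean ȳ = (42 + 43 + 35 + 42 + 45 + 36)/6 = 40.5000
Deviations: 1.5000, 2.5000, -5.5000, 1.5000, 4.5000, -4.5000
Σ_{t=1}^{5}(y_t−ȳ)(y_{t+1}−ȳ) = -31.7500
γ_1 = -31.7500 / 6 = -5.292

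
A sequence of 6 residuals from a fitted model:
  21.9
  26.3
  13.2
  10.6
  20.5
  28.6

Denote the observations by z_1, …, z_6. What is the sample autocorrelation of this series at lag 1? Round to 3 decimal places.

0.136

Mean z̄ = (21.9 + 26.3 + 13.2 + 10.6 + 20.5 + 28.6)/6 = 20.1833
Deviations from mean: 1.7167, 6.1167, -6.9833, -9.5833, 0.3167, 8.4167
Numerator Σ_{t=1}^{5}(z_t−z̄)(z_{t+1}−z̄) = 34.3397
Denominator Σ(z_t−z̄)² = 251.9083
r_1 = 34.3397 / 251.9083 = 0.136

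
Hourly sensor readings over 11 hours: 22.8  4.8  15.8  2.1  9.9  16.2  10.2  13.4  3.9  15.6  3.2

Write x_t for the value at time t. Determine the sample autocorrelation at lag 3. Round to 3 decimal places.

Mean x̄ = (22.8 + 4.8 + 15.8 + 2.1 + 9.9 + 16.2 + 10.2 + 13.4 + 3.9 + 15.6 + 3.2)/11 = 10.7182
Numerator Σ_{t=1}^{8}(x_t−x̄)(x_{t+3}−x̄) = -129.2201
Denominator Σ(x_t−x̄)² = 446.1164
r_3 = -129.2201 / 446.1164 = -0.290

-0.290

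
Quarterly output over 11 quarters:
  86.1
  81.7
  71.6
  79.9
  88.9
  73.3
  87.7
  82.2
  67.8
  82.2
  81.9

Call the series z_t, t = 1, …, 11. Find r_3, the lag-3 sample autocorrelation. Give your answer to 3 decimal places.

0.414

Mean z̄ = (86.1 + 81.7 + 71.6 + 79.9 + 88.9 + 73.3 + 87.7 + 82.2 + 67.8 + 82.2 + 81.9)/11 = 80.3000
Numerator Σ_{t=1}^{8}(z_t−z̄)(z_{t+3}−z̄) = 188.6000
Denominator Σ(z_t−z̄)² = 455.2000
r_3 = 188.6000 / 455.2000 = 0.414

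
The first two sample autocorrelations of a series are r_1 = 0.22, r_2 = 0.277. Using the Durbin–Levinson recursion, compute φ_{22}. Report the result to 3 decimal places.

φ_{22} = (r_2 − r_1²) / (1 − r_1²)
r_1² = (0.22)² = 0.0484
Numerator = 0.277 − 0.0484 = 0.2286; denominator = 1 − 0.0484 = 0.9516
φ_{22} = 0.2286 / 0.9516 = 0.240

0.240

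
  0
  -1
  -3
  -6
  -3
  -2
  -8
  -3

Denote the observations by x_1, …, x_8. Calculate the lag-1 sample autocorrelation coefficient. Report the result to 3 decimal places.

Mean x̄ = (0 − 1 − 3 − 6 − 3 − 2 − 8 − 3)/8 = -3.2500
Deviations from mean: 3.2500, 2.2500, 0.2500, -2.7500, 0.2500, 1.2500, -4.7500, 0.2500
Σ(x_t−x̄)(x_{t+1}−x̄) = (7.3125) + (0.5625) + (-0.6875) + (-0.6875) + (0.3125) + (-5.9375) + (-1.1875) = -0.3125
Denominator Σ(x_t−x̄)² = 47.5000
r_1 = -0.3125 / 47.5000 = -0.007

-0.007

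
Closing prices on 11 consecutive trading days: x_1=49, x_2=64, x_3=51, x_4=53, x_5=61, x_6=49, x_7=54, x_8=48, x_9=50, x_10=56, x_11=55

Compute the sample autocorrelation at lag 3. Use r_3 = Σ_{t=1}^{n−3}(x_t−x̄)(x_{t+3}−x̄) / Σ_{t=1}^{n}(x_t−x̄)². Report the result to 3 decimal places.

Mean x̄ = (49 + 64 + 51 + 53 + 61 + 49 + 54 + 48 + 50 + 56 + 55)/11 = 53.6364
Numerator Σ_{t=1}^{8}(x_t−x̄)(x_{t+3}−x̄) = 59.7851
Denominator Σ(x_t−x̄)² = 264.5455
r_3 = 59.7851 / 264.5455 = 0.226

0.226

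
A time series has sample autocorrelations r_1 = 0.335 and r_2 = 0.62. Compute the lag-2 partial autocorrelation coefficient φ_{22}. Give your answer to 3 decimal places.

0.572

φ_{22} = (r_2 − r_1²) / (1 − r_1²)
r_1² = (0.335)² = 0.112225
Numerator = 0.62 − 0.1122 = 0.5078; denominator = 1 − 0.1122 = 0.8878
φ_{22} = 0.5078 / 0.8878 = 0.572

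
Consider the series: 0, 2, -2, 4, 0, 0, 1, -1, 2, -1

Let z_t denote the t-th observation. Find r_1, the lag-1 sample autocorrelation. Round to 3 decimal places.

Mean z̄ = (0 + 2 − 2 + 4 + 0 + 0 + 1 − 1 + 2 − 1)/10 = 0.5000
Numerator Σ_{t=1}^{9}(z_t−z̄)(z_{t+1}−z̄) = -20.2500
Denominator Σ(z_t−z̄)² = 28.5000
r_1 = -20.2500 / 28.5000 = -0.711

-0.711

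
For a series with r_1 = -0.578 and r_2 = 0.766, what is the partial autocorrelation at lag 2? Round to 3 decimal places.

0.649

φ_{22} = (r_2 − r_1²) / (1 − r_1²)
r_1² = (-0.578)² = 0.334084
Numerator = 0.766 − 0.3341 = 0.4319; denominator = 1 − 0.3341 = 0.6659
φ_{22} = 0.4319 / 0.6659 = 0.649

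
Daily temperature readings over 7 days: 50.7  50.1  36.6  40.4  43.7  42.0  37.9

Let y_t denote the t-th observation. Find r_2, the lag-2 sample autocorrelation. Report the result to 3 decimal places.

-0.393

Mean ȳ = (50.7 + 50.1 + 36.6 + 40.4 + 43.7 + 42.0 + 37.9)/7 = 43.0571
Deviations from mean: 7.6429, 7.0429, -6.4571, -2.6571, 0.6429, -1.0571, -5.1571
Σ(y_t−ȳ)(y_{t+2}−ȳ) = (-49.3510) + (-18.7139) + (-4.1510) + (2.8090) + (-3.3153) = -72.7222
Denominator Σ(y_t−ȳ)² = 184.8971
r_2 = -72.7222 / 184.8971 = -0.393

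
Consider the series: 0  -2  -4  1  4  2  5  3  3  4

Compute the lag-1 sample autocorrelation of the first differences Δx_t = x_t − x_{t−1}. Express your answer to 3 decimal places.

First differences Δx: -2, -2, 5, 3, -2, 3, -2, 0, 1
Mean of differences = 0.4444
Numerator Σ(Δx_t−Δx̄)(Δx_{t+1}−Δx̄) = -11.4198
Denominator Σ(Δx_t−Δx̄)² = 58.2222
r_1(Δx) = -11.4198 / 58.2222 = -0.196

-0.196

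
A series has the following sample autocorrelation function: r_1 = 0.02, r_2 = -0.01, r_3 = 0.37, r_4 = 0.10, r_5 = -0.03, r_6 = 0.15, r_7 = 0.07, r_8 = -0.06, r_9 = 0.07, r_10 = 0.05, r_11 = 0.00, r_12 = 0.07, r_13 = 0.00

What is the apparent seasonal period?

The largest autocorrelation is r_3 = 0.37, with a weaker echo at lag 6 (0.15); the remaining lags stay at or below 0.10.
The dominant spike at lag 3 indicates a seasonal period of 3.

3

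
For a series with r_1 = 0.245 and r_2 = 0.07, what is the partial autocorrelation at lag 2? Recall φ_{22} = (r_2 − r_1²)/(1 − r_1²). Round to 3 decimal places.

φ_{22} = (r_2 − r_1²) / (1 − r_1²)
r_1² = (0.245)² = 0.060025
Numerator = 0.07 − 0.0600 = 0.0100; denominator = 1 − 0.0600 = 0.9400
φ_{22} = 0.0100 / 0.9400 = 0.011

0.011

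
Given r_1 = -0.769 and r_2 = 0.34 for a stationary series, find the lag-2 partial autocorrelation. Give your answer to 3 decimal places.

-0.615

φ_{22} = (r_2 − r_1²) / (1 − r_1²)
r_1² = (-0.769)² = 0.591361
Numerator = 0.34 − 0.5914 = -0.2514; denominator = 1 − 0.5914 = 0.4086
φ_{22} = -0.2514 / 0.4086 = -0.615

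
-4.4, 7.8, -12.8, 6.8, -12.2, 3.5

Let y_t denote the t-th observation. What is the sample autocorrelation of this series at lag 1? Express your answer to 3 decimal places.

Mean ȳ = (-4.4 + 7.8 − 12.8 + 6.8 − 12.2 + 3.5)/6 = -1.8833
Deviations from mean: -2.5167, 9.6833, -10.9167, 8.6833, -10.3167, 5.3833
Σ(y_t−ȳ)(y_{t+1}−ȳ) = (-24.3697) + (-105.7097) + (-94.7931) + (-89.5831) + (-55.5381) = -369.9936
Denominator Σ(y_t−ȳ)² = 430.0883
r_1 = -369.9936 / 430.0883 = -0.860

-0.860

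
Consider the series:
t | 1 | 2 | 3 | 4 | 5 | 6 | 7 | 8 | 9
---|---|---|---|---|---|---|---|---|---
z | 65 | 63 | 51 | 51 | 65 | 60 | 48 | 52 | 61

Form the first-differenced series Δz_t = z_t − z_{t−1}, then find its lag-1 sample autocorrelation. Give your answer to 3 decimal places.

First differences Δz: -2, -12, 0, 14, -5, -12, 4, 9
Mean of differences = -0.5000
Numerator Σ(Δz_t−Δz̄)(Δz_{t+1}−Δz̄) = -3.7500
Denominator Σ(Δz_t−Δz̄)² = 608.0000
r_1(Δz) = -3.7500 / 608.0000 = -0.006

-0.006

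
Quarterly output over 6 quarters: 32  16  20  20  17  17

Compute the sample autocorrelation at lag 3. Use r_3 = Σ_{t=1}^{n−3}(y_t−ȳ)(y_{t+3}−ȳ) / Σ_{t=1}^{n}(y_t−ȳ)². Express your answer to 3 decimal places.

0.066

Mean ȳ = (32 + 16 + 20 + 20 + 17 + 17)/6 = 20.3333
Deviations from mean: 11.6667, -4.3333, -0.3333, -0.3333, -3.3333, -3.3333
Numerator Σ_{t=1}^{3}(y_t−ȳ)(y_{t+3}−ȳ) = 11.6667
Denominator Σ(y_t−ȳ)² = 177.3333
r_3 = 11.6667 / 177.3333 = 0.066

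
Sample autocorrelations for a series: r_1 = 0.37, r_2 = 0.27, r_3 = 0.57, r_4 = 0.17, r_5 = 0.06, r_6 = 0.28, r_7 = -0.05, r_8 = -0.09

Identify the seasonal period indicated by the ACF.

The largest autocorrelation is r_3 = 0.57; the remaining lags stay at or below 0.37. The elevated value at lag 1 (0.37), dropping to 0.27 at lag 2, reflects decaying short-term dependence rather than seasonality.
The dominant spike at lag 3 indicates a seasonal period of 3.

3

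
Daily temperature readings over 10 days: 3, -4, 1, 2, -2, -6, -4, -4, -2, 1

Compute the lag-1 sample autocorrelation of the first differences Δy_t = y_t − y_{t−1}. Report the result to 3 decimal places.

-0.159

First differences Δy: -7, 5, 1, -4, -4, 2, 0, 2, 3
Mean of differences = -0.2222
Numerator Σ(Δy_t−Δȳ)(Δy_{t+1}−Δȳ) = -19.6049
Denominator Σ(Δy_t−Δȳ)² = 123.5556
r_1(Δy) = -19.6049 / 123.5556 = -0.159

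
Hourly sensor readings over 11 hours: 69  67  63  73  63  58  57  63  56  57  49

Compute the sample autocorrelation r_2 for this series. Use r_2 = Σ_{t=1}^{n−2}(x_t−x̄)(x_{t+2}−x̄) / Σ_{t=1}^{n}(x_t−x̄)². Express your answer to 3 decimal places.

Mean x̄ = (69 + 67 + 63 + 73 + 63 + 58 + 57 + 63 + 56 + 57 + 49)/11 = 61.3636
Numerator Σ_{t=1}^{9}(x_t−x̄)(x_{t+2}−x̄) = 111.5537
Denominator Σ(x_t−x̄)² = 464.5455
r_2 = 111.5537 / 464.5455 = 0.240

0.240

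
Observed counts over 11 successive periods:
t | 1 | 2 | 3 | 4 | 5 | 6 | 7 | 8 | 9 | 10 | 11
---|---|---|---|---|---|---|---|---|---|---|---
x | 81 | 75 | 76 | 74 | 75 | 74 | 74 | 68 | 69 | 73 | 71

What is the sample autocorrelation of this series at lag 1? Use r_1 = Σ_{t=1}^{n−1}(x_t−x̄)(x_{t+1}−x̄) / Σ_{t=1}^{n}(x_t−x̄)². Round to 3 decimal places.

0.353

Mean x̄ = (81 + 75 + 76 + 74 + 75 + 74 + 74 + 68 + 69 + 73 + 71)/11 = 73.6364
Numerator Σ_{t=1}^{10}(x_t−x̄)(x_{t+1}−x̄) = 43.9587
Denominator Σ(x_t−x̄)² = 124.5455
r_1 = 43.9587 / 124.5455 = 0.353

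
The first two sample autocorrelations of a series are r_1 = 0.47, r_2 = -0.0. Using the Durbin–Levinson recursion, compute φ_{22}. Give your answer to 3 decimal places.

φ_{22} = (r_2 − r_1²) / (1 − r_1²)
r_1² = (0.47)² = 0.2209
Numerator = -0.0 − 0.2209 = -0.2209; denominator = 1 − 0.2209 = 0.7791
φ_{22} = -0.2209 / 0.7791 = -0.284

-0.284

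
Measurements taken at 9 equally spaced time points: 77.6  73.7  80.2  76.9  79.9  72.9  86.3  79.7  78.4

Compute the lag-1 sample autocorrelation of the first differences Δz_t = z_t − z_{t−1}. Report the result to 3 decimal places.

-0.718

First differences Δz: -3.9, 6.5, -3.3, 3.0, -7.0, 13.4, -6.6, -1.3
Mean of differences = 0.1000
Numerator Σ(Δz_t−Δz̄)(Δz_{t+1}−Δz̄) = -251.9700
Denominator Σ(Δz_t−Δz̄)² = 351.0800
r_1(Δz) = -251.9700 / 351.0800 = -0.718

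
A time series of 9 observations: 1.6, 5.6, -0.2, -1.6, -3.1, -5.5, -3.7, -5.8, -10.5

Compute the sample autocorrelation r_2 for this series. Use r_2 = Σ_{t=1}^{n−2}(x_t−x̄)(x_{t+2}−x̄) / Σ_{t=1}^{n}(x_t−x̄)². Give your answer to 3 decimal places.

Mean x̄ = (1.6 + 5.6 − 0.2 − 1.6 − 3.1 − 5.5 − 3.7 − 5.8 − 10.5)/9 = -2.5778
Σ(x_t−x̄)(x_{t+2}−x̄) = (9.9338) + (7.9960) + (-1.2417) + (-2.8573) + (0.5860) + (9.4160) + (8.8905) = 32.7235
Denominator Σ(x_t−x̄)² = 174.1556
r_2 = 32.7235 / 174.1556 = 0.188

0.188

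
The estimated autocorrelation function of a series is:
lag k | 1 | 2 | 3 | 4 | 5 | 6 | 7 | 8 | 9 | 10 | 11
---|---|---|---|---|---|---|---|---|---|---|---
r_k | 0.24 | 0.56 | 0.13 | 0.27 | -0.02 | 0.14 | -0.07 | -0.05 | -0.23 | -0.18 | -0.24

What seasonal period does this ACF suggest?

The largest autocorrelation is r_2 = 0.56, with a weaker echo at lag 4 (0.27); the remaining lags stay at or below 0.24.
The dominant spike at lag 2 indicates a seasonal period of 2.

2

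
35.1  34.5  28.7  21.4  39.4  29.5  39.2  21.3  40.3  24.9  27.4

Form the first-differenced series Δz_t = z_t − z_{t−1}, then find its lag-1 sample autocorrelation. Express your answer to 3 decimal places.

First differences Δz: -0.6, -5.8, -7.3, 18.0, -9.9, 9.7, -17.9, 19.0, -15.4, 2.5
Mean of differences = -0.7700
Numerator Σ(Δz_t−Δz̄)(Δz_{t+1}−Δz̄) = -1212.6249
Denominator Σ(Δz_t−Δz̄)² = 1522.2810
r_1(Δz) = -1212.6249 / 1522.2810 = -0.797

-0.797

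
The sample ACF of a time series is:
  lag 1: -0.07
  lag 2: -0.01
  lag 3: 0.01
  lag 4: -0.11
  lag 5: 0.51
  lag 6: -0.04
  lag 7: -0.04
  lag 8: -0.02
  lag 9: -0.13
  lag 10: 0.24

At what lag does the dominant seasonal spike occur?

The largest autocorrelation is r_5 = 0.51, with a weaker echo at lag 10 (0.24); the remaining lags stay at or below 0.01.
The dominant spike at lag 5 indicates a seasonal period of 5.

5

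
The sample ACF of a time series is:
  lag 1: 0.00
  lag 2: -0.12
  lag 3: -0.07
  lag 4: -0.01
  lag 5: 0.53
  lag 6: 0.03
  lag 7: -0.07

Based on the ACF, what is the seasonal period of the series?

5

The largest autocorrelation is r_5 = 0.53; the remaining lags stay at or below 0.03.
The dominant spike at lag 5 indicates a seasonal period of 5.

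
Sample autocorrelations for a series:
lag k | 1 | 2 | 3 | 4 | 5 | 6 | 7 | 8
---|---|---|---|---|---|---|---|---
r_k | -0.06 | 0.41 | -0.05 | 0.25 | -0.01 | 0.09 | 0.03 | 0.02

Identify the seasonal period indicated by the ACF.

The largest autocorrelation is r_2 = 0.41, with a weaker echo at lag 4 (0.25); the remaining lags stay at or below 0.09.
The dominant spike at lag 2 indicates a seasonal period of 2.

2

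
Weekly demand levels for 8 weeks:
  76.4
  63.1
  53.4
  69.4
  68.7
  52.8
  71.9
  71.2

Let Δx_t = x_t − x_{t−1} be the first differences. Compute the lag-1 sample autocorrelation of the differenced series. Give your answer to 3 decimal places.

First differences Δx: -13.3, -9.7, 16.0, -0.7, -15.9, 19.1, -0.7
Mean of differences = -0.7429
Numerator Σ(Δx_t−Δx̄)(Δx_{t+1}−Δx̄) = -337.3347
Denominator Σ(Δx_t−Δx̄)² = 1141.7171
r_1(Δx) = -337.3347 / 1141.7171 = -0.295

-0.295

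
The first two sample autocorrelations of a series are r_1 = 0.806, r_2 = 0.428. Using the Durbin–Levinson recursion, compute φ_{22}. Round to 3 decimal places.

φ_{22} = (r_2 − r_1²) / (1 − r_1²)
r_1² = (0.806)² = 0.649636
Numerator = 0.428 − 0.6496 = -0.2216; denominator = 1 − 0.6496 = 0.3504
φ_{22} = -0.2216 / 0.3504 = -0.633

-0.633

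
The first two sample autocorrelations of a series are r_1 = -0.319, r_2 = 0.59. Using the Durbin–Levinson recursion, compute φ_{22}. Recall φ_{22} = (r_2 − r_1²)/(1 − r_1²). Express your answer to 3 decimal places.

0.544

φ_{22} = (r_2 − r_1²) / (1 − r_1²)
r_1² = (-0.319)² = 0.101761
Numerator = 0.59 − 0.1018 = 0.4882; denominator = 1 − 0.1018 = 0.8982
φ_{22} = 0.4882 / 0.8982 = 0.544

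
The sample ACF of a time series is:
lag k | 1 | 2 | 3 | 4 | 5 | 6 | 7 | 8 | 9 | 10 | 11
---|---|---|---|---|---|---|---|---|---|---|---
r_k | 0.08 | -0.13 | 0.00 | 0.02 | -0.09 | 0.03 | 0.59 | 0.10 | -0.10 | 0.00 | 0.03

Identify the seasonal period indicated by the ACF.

7

The largest autocorrelation is r_7 = 0.59; the remaining lags stay at or below 0.10.
The dominant spike at lag 7 indicates a seasonal period of 7.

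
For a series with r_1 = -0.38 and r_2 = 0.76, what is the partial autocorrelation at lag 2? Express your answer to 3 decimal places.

φ_{22} = (r_2 − r_1²) / (1 − r_1²)
r_1² = (-0.38)² = 0.1444
Numerator = 0.76 − 0.1444 = 0.6156; denominator = 1 − 0.1444 = 0.8556
φ_{22} = 0.6156 / 0.8556 = 0.719

0.719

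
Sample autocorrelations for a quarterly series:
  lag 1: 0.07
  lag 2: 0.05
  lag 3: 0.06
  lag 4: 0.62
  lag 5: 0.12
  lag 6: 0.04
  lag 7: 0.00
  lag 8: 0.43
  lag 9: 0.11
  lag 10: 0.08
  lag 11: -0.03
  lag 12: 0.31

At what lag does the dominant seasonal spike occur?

4

The largest autocorrelation is r_4 = 0.62, with weaker echoes at lags 8 (0.43) and 12 (0.31); the remaining lags stay at or below 0.12.
The dominant spike at lag 4 indicates a seasonal period of 4.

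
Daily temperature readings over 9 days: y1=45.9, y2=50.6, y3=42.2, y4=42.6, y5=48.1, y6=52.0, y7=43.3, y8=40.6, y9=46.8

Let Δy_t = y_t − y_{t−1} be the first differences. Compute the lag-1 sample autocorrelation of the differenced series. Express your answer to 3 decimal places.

-0.174

First differences Δy: 4.7, -8.4, 0.4, 5.5, 3.9, -8.7, -2.7, 6.2
Mean of differences = 0.1125
Numerator Σ(Δy_t−Δȳ)(Δy_{t+1}−Δȳ) = -45.2577
Denominator Σ(Δy_t−Δȳ)² = 259.5888
r_1(Δy) = -45.2577 / 259.5888 = -0.174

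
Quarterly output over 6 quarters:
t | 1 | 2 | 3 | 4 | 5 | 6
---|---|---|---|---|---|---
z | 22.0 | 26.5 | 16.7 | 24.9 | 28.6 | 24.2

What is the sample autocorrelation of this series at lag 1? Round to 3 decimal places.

-0.289

Mean z̄ = (22.0 + 26.5 + 16.7 + 24.9 + 28.6 + 24.2)/6 = 23.8167
Deviations from mean: -1.8167, 2.6833, -7.1167, 1.0833, 4.7833, 0.3833
Σ(z_t−z̄)(z_{t+1}−z̄) = (-4.8747) + (-19.0964) + (-7.7097) + (5.1819) + (1.8336) = -24.6653
Denominator Σ(z_t−z̄)² = 85.3483
r_1 = -24.6653 / 85.3483 = -0.289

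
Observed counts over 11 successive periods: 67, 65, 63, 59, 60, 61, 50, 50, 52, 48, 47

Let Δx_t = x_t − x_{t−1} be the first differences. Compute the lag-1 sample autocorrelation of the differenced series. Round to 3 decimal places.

-0.344

First differences Δx: -2, -2, -4, 1, 1, -11, 0, 2, -4, -1
Mean of differences = -2.0000
Numerator Σ(Δx_t−Δx̄)(Δx_{t+1}−Δx̄) = -44.0000
Denominator Σ(Δx_t−Δx̄)² = 128.0000
r_1(Δx) = -44.0000 / 128.0000 = -0.344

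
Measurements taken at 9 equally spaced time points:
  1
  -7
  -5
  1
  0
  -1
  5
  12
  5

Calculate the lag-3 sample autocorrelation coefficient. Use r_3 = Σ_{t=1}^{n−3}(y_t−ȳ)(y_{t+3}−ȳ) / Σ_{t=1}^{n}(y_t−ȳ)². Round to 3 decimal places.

0.006

Mean ȳ = (1 − 7 − 5 + 1 + 0 − 1 + 5 + 12 + 5)/9 = 1.2222
Σ(y_t−ȳ)(y_{t+3}−ȳ) = (0.0494) + (10.0494) + (13.8272) + (-0.8395) + (-13.1728) + (-8.3951) = 1.5185
Denominator Σ(y_t−ȳ)² = 257.5556
r_3 = 1.5185 / 257.5556 = 0.006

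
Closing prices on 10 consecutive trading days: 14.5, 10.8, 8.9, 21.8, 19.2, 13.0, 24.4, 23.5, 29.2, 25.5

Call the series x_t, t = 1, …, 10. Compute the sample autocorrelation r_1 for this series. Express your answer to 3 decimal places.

Mean x̄ = (14.5 + 10.8 + 8.9 + 21.8 + 19.2 + 13.0 + 24.4 + 23.5 + 29.2 + 25.5)/10 = 19.0800
Numerator Σ_{t=1}^{9}(x_t−x̄)(x_{t+1}−x̄) = 194.9896
Denominator Σ(x_t−x̄)² = 429.0160
r_1 = 194.9896 / 429.0160 = 0.455

0.455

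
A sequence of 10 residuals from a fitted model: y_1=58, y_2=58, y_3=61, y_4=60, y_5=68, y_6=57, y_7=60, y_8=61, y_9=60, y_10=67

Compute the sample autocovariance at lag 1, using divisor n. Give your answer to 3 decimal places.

Mean ȳ = (58 + 58 + 61 + 60 + 68 + 57 + 60 + 61 + 60 + 67)/10 = 61.0000
Σ_{t=1}^{9}(y_t−ȳ)(y_{t+1}−ȳ) = -28.0000
γ_1 = -28.0000 / 10 = -2.800

-2.800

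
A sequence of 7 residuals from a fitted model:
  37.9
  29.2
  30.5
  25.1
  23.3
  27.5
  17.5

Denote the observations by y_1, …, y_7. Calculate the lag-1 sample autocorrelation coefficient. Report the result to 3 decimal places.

0.104

Mean ȳ = (37.9 + 29.2 + 30.5 + 25.1 + 23.3 + 27.5 + 17.5)/7 = 27.2857
Σ(y_t−ȳ)(y_{t+1}−ȳ) = (20.3188) + (6.1531) + (-7.0255) + (8.7116) + (-0.8541) + (-2.0969) = 25.2069
Denominator Σ(y_t−ȳ)² = 243.1286
r_1 = 25.2069 / 243.1286 = 0.104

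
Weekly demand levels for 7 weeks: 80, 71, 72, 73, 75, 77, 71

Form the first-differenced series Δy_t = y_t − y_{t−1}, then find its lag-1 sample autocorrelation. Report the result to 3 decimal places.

First differences Δy: -9, 1, 1, 2, 2, -6
Mean of differences = -1.5000
Numerator Σ(Δy_t−Δȳ)(Δy_{t+1}−Δȳ) = -7.2500
Denominator Σ(Δy_t−Δȳ)² = 113.5000
r_1(Δy) = -7.2500 / 113.5000 = -0.064

-0.064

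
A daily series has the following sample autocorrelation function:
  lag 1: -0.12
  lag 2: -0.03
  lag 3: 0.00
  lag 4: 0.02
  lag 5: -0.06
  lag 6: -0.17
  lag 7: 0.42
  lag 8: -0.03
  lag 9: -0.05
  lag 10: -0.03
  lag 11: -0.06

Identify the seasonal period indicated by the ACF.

7

The largest autocorrelation is r_7 = 0.42; the remaining lags stay at or below 0.02.
The dominant spike at lag 7 indicates a seasonal period of 7.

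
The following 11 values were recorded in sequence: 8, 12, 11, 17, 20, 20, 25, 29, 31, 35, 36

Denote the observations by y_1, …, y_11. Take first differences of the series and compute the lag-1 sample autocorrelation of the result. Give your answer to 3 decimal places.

-0.532

First differences Δy: 4, -1, 6, 3, 0, 5, 4, 2, 4, 1
Mean of differences = 2.8000
Numerator Σ(Δy_t−Δȳ)(Δy_{t+1}−Δȳ) = -24.2400
Denominator Σ(Δy_t−Δȳ)² = 45.6000
r_1(Δy) = -24.2400 / 45.6000 = -0.532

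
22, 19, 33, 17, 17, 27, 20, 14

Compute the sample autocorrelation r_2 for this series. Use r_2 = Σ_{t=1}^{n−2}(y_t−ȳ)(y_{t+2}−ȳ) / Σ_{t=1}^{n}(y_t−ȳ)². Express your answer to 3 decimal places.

Mean ȳ = (22 + 19 + 33 + 17 + 17 + 27 + 20 + 14)/8 = 21.1250
Deviations from mean: 0.8750, -2.1250, 11.8750, -4.1250, -4.1250, 5.8750, -1.1250, -7.1250
Σ(y_t−ȳ)(y_{t+2}−ȳ) = (10.3906) + (8.7656) + (-48.9844) + (-24.2344) + (4.6406) + (-41.8594) = -91.2813
Denominator Σ(y_t−ȳ)² = 266.8750
r_2 = -91.2813 / 266.8750 = -0.342

-0.342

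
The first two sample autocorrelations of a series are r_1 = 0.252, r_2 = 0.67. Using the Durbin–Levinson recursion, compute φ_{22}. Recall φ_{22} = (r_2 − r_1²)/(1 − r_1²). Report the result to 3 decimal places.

0.648

φ_{22} = (r_2 − r_1²) / (1 − r_1²)
r_1² = (0.252)² = 0.063504
Numerator = 0.67 − 0.0635 = 0.6065; denominator = 1 − 0.0635 = 0.9365
φ_{22} = 0.6065 / 0.9365 = 0.648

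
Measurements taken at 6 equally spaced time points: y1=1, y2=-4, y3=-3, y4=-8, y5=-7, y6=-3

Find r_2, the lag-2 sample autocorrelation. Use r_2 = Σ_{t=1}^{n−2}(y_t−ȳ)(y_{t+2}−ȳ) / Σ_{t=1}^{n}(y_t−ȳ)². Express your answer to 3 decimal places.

-0.038

Mean ȳ = (1 − 4 − 3 − 8 − 7 − 3)/6 = -4.0000
Σ(y_t−ȳ)(y_{t+2}−ȳ) = (5.0000) + (0.0000) + (-3.0000) + (-4.0000) = -2.0000
Denominator Σ(y_t−ȳ)² = 52.0000
r_2 = -2.0000 / 52.0000 = -0.038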